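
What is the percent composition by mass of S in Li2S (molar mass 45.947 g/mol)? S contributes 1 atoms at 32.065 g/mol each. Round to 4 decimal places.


pct = 100 * (n_elem * M_elem) / M_total
mass_contribution = 1 * 32.065 = 32.065 g/mol
pct = 100 * 32.065 / 45.947
pct = 69.78692842 %, rounded to 4 dp:

69.7869 %


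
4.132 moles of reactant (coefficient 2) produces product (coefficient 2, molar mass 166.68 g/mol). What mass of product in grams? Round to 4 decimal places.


Use the coefficient ratio to convert reactant moles to product moles, then multiply by the product's molar mass.
moles_P = moles_R * (coeff_P / coeff_R) = 4.132 * (2/2) = 4.132
mass_P = moles_P * M_P = 4.132 * 166.68
mass_P = 688.72176 g, rounded to 4 dp:

688.7218 g


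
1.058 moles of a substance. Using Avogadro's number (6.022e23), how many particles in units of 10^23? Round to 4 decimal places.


N = n * NA, then divide by 1e23 for the requested units.
N / 1e23 = n * 6.022
N / 1e23 = 1.058 * 6.022
N / 1e23 = 6.371276, rounded to 4 dp:

6.3713


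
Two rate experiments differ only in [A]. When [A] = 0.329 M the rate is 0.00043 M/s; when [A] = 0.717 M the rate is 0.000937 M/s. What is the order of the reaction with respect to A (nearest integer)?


Rate is proportional to [A]^n, so rate2/rate1 = ([A]2/[A]1)^n. Take logs to solve for n.
rate2/rate1 = 0.000937 / 0.00043 = 2.1791
[A]2/[A]1 = 0.717 / 0.329 = 2.1793
n = ln(2.1791) / ln(2.1793) = 1.0
Nearest integer order:

1


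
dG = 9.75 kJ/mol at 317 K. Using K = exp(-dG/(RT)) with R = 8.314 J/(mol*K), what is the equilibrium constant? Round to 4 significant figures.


dG is in kJ/mol; multiply by 1000 to match R in J/(mol*K).
RT = 8.314 * 317 = 2635.538 J/mol
exponent = -dG*1000 / (RT) = -(9.75*1000) / 2635.538 = -3.69943442
K = exp(-3.69943442)
K = 0.024737514, rounded to 4 significant figures:

0.02474


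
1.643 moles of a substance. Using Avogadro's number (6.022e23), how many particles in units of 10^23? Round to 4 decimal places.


N = n * NA, then divide by 1e23 for the requested units.
N / 1e23 = n * 6.022
N / 1e23 = 1.643 * 6.022
N / 1e23 = 9.894146, rounded to 4 dp:

9.8941


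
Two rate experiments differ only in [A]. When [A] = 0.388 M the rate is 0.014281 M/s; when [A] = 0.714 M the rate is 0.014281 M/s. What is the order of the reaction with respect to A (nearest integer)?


Rate is proportional to [A]^n, so rate2/rate1 = ([A]2/[A]1)^n. Take logs to solve for n.
rate2/rate1 = 0.014281 / 0.014281 = 1.0
[A]2/[A]1 = 0.714 / 0.388 = 1.8402
n = ln(1.0) / ln(1.8402) = 0.0
Nearest integer order:

0


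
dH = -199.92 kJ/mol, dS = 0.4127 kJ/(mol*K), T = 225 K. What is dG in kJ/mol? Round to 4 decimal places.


Gibbs: dG = dH - T*dS (consistent units, dS already in kJ/(mol*K)).
T*dS = 225 * 0.4127 = 92.8575
dG = -199.92 - (92.8575)
dG = -292.7775 kJ/mol, rounded to 4 dp:

-292.7775 kJ/mol


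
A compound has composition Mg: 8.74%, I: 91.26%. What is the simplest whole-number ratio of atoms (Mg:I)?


Assume 100 g of compound, divide each mass% by atomic mass to get moles, then normalize by the smallest to get a raw atom ratio.
Moles per 100 g: Mg: 8.74/24.305 = 0.3596, I: 91.26/126.904 = 0.7191
Raw ratio (divide by min = 0.3596): Mg: 1.0, I: 2.0
Multiply by 1 to clear fractions: Mg: 1.0 ~= 1, I: 2.0 ~= 2
Reduce by GCD to get the simplest whole-number ratio:

1:2


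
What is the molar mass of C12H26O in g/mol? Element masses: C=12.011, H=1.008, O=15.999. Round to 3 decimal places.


M = sum(count * atomic_mass) over atoms.
M = 12*12.011 + 26*1.008 + 1*15.999
M = 144.132 + 26.208 + 15.999
M = 186.339 g/mol, rounded to 3 dp:

186.339 g/mol


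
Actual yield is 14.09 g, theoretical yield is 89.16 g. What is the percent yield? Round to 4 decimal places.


% yield = 100 * actual / theoretical
% yield = 100 * 14.09 / 89.16
% yield = 15.8030507 %, rounded to 4 dp:

15.8031 %


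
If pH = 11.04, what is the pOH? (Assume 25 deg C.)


At 25 deg C, pH + pOH = 14.
pOH = 14 - pH = 14 - 11.04
pOH = 2.96:

2.96


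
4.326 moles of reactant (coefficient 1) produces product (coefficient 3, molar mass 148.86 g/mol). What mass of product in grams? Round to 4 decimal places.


Use the coefficient ratio to convert reactant moles to product moles, then multiply by the product's molar mass.
moles_P = moles_R * (coeff_P / coeff_R) = 4.326 * (3/1) = 12.978
mass_P = moles_P * M_P = 12.978 * 148.86
mass_P = 1931.90508 g, rounded to 4 dp:

1931.9051 g


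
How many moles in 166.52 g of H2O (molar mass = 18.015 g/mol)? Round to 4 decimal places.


n = mass / M
n = 166.52 / 18.015
n = 9.24340827 mol, rounded to 4 dp:

9.2434 mol


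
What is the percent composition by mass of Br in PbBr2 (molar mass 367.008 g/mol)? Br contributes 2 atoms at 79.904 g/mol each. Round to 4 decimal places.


pct = 100 * (n_elem * M_elem) / M_total
mass_contribution = 2 * 79.904 = 159.808 g/mol
pct = 100 * 159.808 / 367.008
pct = 43.54346499 %, rounded to 4 dp:

43.5435 %


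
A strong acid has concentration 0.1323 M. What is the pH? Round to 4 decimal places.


A strong acid dissociates completely, so [H+] equals the given concentration.
pH = -log10([H+]) = -log10(0.1323)
pH = 0.87844016, rounded to 4 dp:

0.8784


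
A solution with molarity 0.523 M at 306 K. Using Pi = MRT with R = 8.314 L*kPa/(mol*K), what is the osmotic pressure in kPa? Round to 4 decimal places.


Osmotic pressure (van't Hoff): Pi = M*R*T.
RT = 8.314 * 306 = 2544.084
Pi = 0.523 * 2544.084
Pi = 1330.555932 kPa, rounded to 4 dp:

1330.5559 kPa


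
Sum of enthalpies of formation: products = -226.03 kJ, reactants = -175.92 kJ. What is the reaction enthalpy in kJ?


dH_rxn = sum(dH_f products) - sum(dH_f reactants)
dH_rxn = -226.03 - (-175.92)
dH_rxn = -50.11 kJ:

-50.11 kJ


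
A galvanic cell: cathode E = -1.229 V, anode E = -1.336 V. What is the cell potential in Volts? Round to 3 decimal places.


Standard cell potential: E_cell = E_cathode - E_anode.
E_cell = -1.229 - (-1.336)
E_cell = 0.107 V, rounded to 3 dp:

0.107 V


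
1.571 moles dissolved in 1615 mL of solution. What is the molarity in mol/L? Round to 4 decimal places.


Convert volume to liters: V_L = V_mL / 1000.
V_L = 1615 / 1000 = 1.615 L
M = n / V_L = 1.571 / 1.615
M = 0.97275542 mol/L, rounded to 4 dp:

0.9728 mol/L


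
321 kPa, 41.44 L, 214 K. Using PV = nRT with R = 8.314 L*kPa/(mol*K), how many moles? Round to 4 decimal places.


PV = nRT, solve for n = PV / (RT).
PV = 321 * 41.44 = 13302.24
RT = 8.314 * 214 = 1779.196
n = 13302.24 / 1779.196
n = 7.47654559 mol, rounded to 4 dp:

7.4765 mol


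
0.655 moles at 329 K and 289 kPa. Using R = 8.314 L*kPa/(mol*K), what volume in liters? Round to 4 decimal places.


PV = nRT, solve for V = nRT / P.
nRT = 0.655 * 8.314 * 329 = 1791.6254
V = 1791.6254 / 289
V = 6.19939585 L, rounded to 4 dp:

6.1994 L


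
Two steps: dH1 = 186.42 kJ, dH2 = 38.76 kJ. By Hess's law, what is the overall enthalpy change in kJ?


Hess's law: enthalpy is a state function, so add the step enthalpies.
dH_total = dH1 + dH2 = 186.42 + (38.76)
dH_total = 225.18 kJ:

225.18 kJ


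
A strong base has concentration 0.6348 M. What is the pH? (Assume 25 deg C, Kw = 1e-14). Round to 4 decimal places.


A strong base dissociates completely, so [OH-] equals the given concentration.
pOH = -log10([OH-]) = -log10(0.6348) = 0.197363
pH = 14 - pOH = 14 - 0.197363
pH = 13.802637, rounded to 4 dp:

13.8026


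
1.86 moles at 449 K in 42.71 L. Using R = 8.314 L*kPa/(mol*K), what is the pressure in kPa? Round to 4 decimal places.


PV = nRT, solve for P = nRT / V.
nRT = 1.86 * 8.314 * 449 = 6943.354
P = 6943.354 / 42.71
P = 162.56974947 kPa, rounded to 4 dp:

162.5697 kPa


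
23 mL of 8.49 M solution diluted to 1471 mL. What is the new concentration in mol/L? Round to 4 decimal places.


Dilution: M1*V1 = M2*V2, solve for M2.
M2 = M1*V1 / V2
M2 = 8.49 * 23 / 1471
M2 = 195.27 / 1471
M2 = 0.13274643 mol/L, rounded to 4 dp:

0.1327 mol/L


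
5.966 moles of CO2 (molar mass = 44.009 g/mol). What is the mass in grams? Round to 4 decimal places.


mass = n * M
mass = 5.966 * 44.009
mass = 262.557694 g, rounded to 4 dp:

262.5577 g


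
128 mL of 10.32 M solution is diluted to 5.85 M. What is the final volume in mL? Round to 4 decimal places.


Dilution: M1*V1 = M2*V2, solve for V2.
V2 = M1*V1 / M2
V2 = 10.32 * 128 / 5.85
V2 = 1320.96 / 5.85
V2 = 225.80512821 mL, rounded to 4 dp:

225.8051 mL


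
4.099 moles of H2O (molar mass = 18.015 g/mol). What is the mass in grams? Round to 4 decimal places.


mass = n * M
mass = 4.099 * 18.015
mass = 73.843485 g, rounded to 4 dp:

73.8435 g


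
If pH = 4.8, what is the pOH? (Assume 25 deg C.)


At 25 deg C, pH + pOH = 14.
pOH = 14 - pH = 14 - 4.8
pOH = 9.2:

9.20


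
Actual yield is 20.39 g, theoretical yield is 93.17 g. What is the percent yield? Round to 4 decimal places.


% yield = 100 * actual / theoretical
% yield = 100 * 20.39 / 93.17
% yield = 21.88472684 %, rounded to 4 dp:

21.8847 %


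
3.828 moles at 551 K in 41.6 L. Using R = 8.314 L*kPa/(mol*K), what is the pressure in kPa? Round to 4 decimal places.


PV = nRT, solve for P = nRT / V.
nRT = 3.828 * 8.314 * 551 = 17536.1216
P = 17536.1216 / 41.6
P = 421.54138462 kPa, rounded to 4 dp:

421.5414 kPa


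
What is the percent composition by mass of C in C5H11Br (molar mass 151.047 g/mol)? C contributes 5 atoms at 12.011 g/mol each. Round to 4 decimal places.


pct = 100 * (n_elem * M_elem) / M_total
mass_contribution = 5 * 12.011 = 60.055 g/mol
pct = 100 * 60.055 / 151.047
pct = 39.75914781 %, rounded to 4 dp:

39.7591 %


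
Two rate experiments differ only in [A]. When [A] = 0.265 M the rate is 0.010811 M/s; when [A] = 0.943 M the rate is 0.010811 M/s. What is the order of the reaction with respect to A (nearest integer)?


Rate is proportional to [A]^n, so rate2/rate1 = ([A]2/[A]1)^n. Take logs to solve for n.
rate2/rate1 = 0.010811 / 0.010811 = 1.0
[A]2/[A]1 = 0.943 / 0.265 = 3.5585
n = ln(1.0) / ln(3.5585) = 0.0
Nearest integer order:

0


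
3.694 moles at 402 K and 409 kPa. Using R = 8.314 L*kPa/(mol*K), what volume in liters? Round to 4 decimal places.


PV = nRT, solve for V = nRT / P.
nRT = 3.694 * 8.314 * 402 = 12346.1902
V = 12346.1902 / 409
V = 30.18628411 L, rounded to 4 dp:

30.1863 L


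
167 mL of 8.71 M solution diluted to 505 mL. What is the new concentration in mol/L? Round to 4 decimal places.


Dilution: M1*V1 = M2*V2, solve for M2.
M2 = M1*V1 / V2
M2 = 8.71 * 167 / 505
M2 = 1454.57 / 505
M2 = 2.88033663 mol/L, rounded to 4 dp:

2.8803 mol/L


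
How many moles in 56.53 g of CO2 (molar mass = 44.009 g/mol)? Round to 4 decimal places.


n = mass / M
n = 56.53 / 44.009
n = 1.28450999 mol, rounded to 4 dp:

1.2845 mol


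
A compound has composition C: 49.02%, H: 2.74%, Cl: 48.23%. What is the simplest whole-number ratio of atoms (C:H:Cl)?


Assume 100 g of compound, divide each mass% by atomic mass to get moles, then normalize by the smallest to get a raw atom ratio.
Moles per 100 g: C: 49.02/12.011 = 4.0813, H: 2.74/1.008 = 2.7183, Cl: 48.23/35.453 = 1.3604
Raw ratio (divide by min = 1.3604): C: 3.0, H: 1.998, Cl: 1.0
Multiply by 1 to clear fractions: C: 3.0 ~= 3, H: 1.998 ~= 2, Cl: 1.0 ~= 1
Reduce by GCD to get the simplest whole-number ratio:

3:2:1


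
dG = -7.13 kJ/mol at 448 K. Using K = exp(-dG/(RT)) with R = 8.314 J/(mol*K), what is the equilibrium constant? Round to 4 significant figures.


dG is in kJ/mol; multiply by 1000 to match R in J/(mol*K).
RT = 8.314 * 448 = 3724.672 J/mol
exponent = -dG*1000 / (RT) = -(-7.13*1000) / 3724.672 = 1.91426252
K = exp(1.91426252)
K = 6.7819354, rounded to 4 significant figures:

6.782


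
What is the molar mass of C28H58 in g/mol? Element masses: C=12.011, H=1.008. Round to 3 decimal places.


M = sum(count * atomic_mass) over atoms.
M = 28*12.011 + 58*1.008
M = 336.308 + 58.464
M = 394.772 g/mol, rounded to 3 dp:

394.772 g/mol


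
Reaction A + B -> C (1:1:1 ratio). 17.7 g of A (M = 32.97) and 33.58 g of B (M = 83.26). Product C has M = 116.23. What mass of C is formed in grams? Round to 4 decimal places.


Find moles of each reactant; the smaller value is the limiting reagent in a 1:1:1 reaction, so moles_C equals moles of the limiter.
n_A = mass_A / M_A = 17.7 / 32.97 = 0.536852 mol
n_B = mass_B / M_B = 33.58 / 83.26 = 0.403315 mol
Limiting reagent: B (smaller), n_limiting = 0.403315 mol
mass_C = n_limiting * M_C = 0.403315 * 116.23
mass_C = 46.87730245 g, rounded to 4 dp:

46.8773 g


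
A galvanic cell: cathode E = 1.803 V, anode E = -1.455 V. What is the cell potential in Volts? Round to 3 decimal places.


Standard cell potential: E_cell = E_cathode - E_anode.
E_cell = 1.803 - (-1.455)
E_cell = 3.258 V, rounded to 3 dp:

3.258 V


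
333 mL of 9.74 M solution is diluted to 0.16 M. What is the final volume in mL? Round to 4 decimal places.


Dilution: M1*V1 = M2*V2, solve for V2.
V2 = M1*V1 / M2
V2 = 9.74 * 333 / 0.16
V2 = 3243.42 / 0.16
V2 = 20271.375 mL, rounded to 4 dp:

20271.3750 mL


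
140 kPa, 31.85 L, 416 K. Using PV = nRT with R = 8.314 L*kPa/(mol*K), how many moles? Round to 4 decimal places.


PV = nRT, solve for n = PV / (RT).
PV = 140 * 31.85 = 4459.0
RT = 8.314 * 416 = 3458.624
n = 4459.0 / 3458.624
n = 1.28924104 mol, rounded to 4 dp:

1.2892 mol


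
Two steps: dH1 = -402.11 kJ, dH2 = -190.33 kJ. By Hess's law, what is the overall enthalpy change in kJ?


Hess's law: enthalpy is a state function, so add the step enthalpies.
dH_total = dH1 + dH2 = -402.11 + (-190.33)
dH_total = -592.44 kJ:

-592.44 kJ


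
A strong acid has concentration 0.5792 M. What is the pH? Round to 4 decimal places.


A strong acid dissociates completely, so [H+] equals the given concentration.
pH = -log10([H+]) = -log10(0.5792)
pH = 0.23717145, rounded to 4 dp:

0.2372


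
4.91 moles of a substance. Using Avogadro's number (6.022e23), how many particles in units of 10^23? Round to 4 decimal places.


N = n * NA, then divide by 1e23 for the requested units.
N / 1e23 = n * 6.022
N / 1e23 = 4.91 * 6.022
N / 1e23 = 29.56802, rounded to 4 dp:

29.5680


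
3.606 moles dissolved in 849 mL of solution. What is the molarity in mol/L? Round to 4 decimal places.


Convert volume to liters: V_L = V_mL / 1000.
V_L = 849 / 1000 = 0.849 L
M = n / V_L = 3.606 / 0.849
M = 4.24734982 mol/L, rounded to 4 dp:

4.2473 mol/L


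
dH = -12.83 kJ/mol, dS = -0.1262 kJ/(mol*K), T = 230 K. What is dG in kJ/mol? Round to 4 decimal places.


Gibbs: dG = dH - T*dS (consistent units, dS already in kJ/(mol*K)).
T*dS = 230 * -0.1262 = -29.026
dG = -12.83 - (-29.026)
dG = 16.196 kJ/mol, rounded to 4 dp:

16.1960 kJ/mol


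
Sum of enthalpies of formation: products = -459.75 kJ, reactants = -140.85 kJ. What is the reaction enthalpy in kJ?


dH_rxn = sum(dH_f products) - sum(dH_f reactants)
dH_rxn = -459.75 - (-140.85)
dH_rxn = -318.9 kJ:

-318.90 kJ


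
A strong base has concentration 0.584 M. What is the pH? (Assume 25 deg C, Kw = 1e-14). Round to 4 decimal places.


A strong base dissociates completely, so [OH-] equals the given concentration.
pOH = -log10([OH-]) = -log10(0.584) = 0.233587
pH = 14 - pOH = 14 - 0.233587
pH = 13.766413, rounded to 4 dp:

13.7664


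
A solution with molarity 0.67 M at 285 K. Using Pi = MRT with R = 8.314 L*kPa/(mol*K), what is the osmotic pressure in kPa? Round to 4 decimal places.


Osmotic pressure (van't Hoff): Pi = M*R*T.
RT = 8.314 * 285 = 2369.49
Pi = 0.67 * 2369.49
Pi = 1587.5583 kPa, rounded to 4 dp:

1587.5583 kPa


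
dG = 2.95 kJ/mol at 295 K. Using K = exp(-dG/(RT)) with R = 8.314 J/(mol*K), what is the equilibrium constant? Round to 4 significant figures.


dG is in kJ/mol; multiply by 1000 to match R in J/(mol*K).
RT = 8.314 * 295 = 2452.63 J/mol
exponent = -dG*1000 / (RT) = -(2.95*1000) / 2452.63 = -1.20279047
K = exp(-1.20279047)
K = 0.30035491, rounded to 4 significant figures:

0.3004


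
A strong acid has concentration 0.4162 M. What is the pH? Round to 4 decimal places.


A strong acid dissociates completely, so [H+] equals the given concentration.
pH = -log10([H+]) = -log10(0.4162)
pH = 0.38069792, rounded to 4 dp:

0.3807


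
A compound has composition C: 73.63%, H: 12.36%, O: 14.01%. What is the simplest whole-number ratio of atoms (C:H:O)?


Assume 100 g of compound, divide each mass% by atomic mass to get moles, then normalize by the smallest to get a raw atom ratio.
Moles per 100 g: C: 73.63/12.011 = 6.1302, H: 12.36/1.008 = 12.2619, O: 14.01/15.999 = 0.8757
Raw ratio (divide by min = 0.8757): C: 7.001, H: 14.003, O: 1.0
Multiply by 1 to clear fractions: C: 7.001 ~= 7, H: 14.003 ~= 14, O: 1.0 ~= 1
Reduce by GCD to get the simplest whole-number ratio:

7:14:1


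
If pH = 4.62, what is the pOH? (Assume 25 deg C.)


At 25 deg C, pH + pOH = 14.
pOH = 14 - pH = 14 - 4.62
pOH = 9.38:

9.38


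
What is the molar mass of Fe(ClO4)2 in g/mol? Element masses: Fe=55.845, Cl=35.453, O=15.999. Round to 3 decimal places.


M = sum(count * atomic_mass) over atoms.
M = 1*55.845 + 2*35.453 + 8*15.999
M = 55.845 + 70.906 + 127.992
M = 254.743 g/mol, rounded to 3 dp:

254.743 g/mol


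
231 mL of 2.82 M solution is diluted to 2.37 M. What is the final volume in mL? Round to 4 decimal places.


Dilution: M1*V1 = M2*V2, solve for V2.
V2 = M1*V1 / M2
V2 = 2.82 * 231 / 2.37
V2 = 651.42 / 2.37
V2 = 274.86075949 mL, rounded to 4 dp:

274.8608 mL


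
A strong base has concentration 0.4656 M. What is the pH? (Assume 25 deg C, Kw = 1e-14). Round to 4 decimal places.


A strong base dissociates completely, so [OH-] equals the given concentration.
pOH = -log10([OH-]) = -log10(0.4656) = 0.331987
pH = 14 - pOH = 14 - 0.331987
pH = 13.668013, rounded to 4 dp:

13.6680


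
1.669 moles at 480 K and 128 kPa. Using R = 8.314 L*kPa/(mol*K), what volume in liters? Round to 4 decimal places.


PV = nRT, solve for V = nRT / P.
nRT = 1.669 * 8.314 * 480 = 6660.5117
V = 6660.5117 / 128
V = 52.03524766 L, rounded to 4 dp:

52.0352 L


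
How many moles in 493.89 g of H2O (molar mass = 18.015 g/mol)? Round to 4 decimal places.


n = mass / M
n = 493.89 / 18.015
n = 27.41548709 mol, rounded to 4 dp:

27.4155 mol


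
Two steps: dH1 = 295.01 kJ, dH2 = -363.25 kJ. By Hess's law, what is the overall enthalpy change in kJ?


Hess's law: enthalpy is a state function, so add the step enthalpies.
dH_total = dH1 + dH2 = 295.01 + (-363.25)
dH_total = -68.24 kJ:

-68.24 kJ


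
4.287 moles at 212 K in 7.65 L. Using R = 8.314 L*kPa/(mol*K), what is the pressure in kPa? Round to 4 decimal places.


PV = nRT, solve for P = nRT / V.
nRT = 4.287 * 8.314 * 212 = 7556.129
P = 7556.129 / 7.65
P = 987.72928105 kPa, rounded to 4 dp:

987.7293 kPa


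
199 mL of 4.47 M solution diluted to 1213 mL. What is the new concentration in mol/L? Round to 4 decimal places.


Dilution: M1*V1 = M2*V2, solve for M2.
M2 = M1*V1 / V2
M2 = 4.47 * 199 / 1213
M2 = 889.53 / 1213
M2 = 0.73333059 mol/L, rounded to 4 dp:

0.7333 mol/L


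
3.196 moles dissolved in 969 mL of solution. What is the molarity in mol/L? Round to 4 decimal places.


Convert volume to liters: V_L = V_mL / 1000.
V_L = 969 / 1000 = 0.969 L
M = n / V_L = 3.196 / 0.969
M = 3.29824561 mol/L, rounded to 4 dp:

3.2982 mol/L


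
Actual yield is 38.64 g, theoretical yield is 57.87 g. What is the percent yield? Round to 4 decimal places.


% yield = 100 * actual / theoretical
% yield = 100 * 38.64 / 57.87
% yield = 66.77034733 %, rounded to 4 dp:

66.7703 %


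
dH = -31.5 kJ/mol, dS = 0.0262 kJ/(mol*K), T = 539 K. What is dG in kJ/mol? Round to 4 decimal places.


Gibbs: dG = dH - T*dS (consistent units, dS already in kJ/(mol*K)).
T*dS = 539 * 0.0262 = 14.1218
dG = -31.5 - (14.1218)
dG = -45.6218 kJ/mol, rounded to 4 dp:

-45.6218 kJ/mol


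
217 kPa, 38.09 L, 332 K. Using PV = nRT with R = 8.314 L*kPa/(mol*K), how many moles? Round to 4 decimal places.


PV = nRT, solve for n = PV / (RT).
PV = 217 * 38.09 = 8265.53
RT = 8.314 * 332 = 2760.248
n = 8265.53 / 2760.248
n = 2.99448818 mol, rounded to 4 dp:

2.9945 mol


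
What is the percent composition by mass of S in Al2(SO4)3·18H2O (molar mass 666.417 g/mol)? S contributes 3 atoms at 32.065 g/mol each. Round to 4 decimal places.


pct = 100 * (n_elem * M_elem) / M_total
mass_contribution = 3 * 32.065 = 96.195 g/mol
pct = 100 * 96.195 / 666.417
pct = 14.43465578 %, rounded to 4 dp:

14.4347 %


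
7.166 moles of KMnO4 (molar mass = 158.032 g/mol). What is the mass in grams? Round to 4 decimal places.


mass = n * M
mass = 7.166 * 158.032
mass = 1132.457312 g, rounded to 4 dp:

1132.4573 g


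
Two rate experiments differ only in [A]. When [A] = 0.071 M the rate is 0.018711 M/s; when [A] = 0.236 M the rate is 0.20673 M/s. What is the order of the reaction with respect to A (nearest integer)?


Rate is proportional to [A]^n, so rate2/rate1 = ([A]2/[A]1)^n. Take logs to solve for n.
rate2/rate1 = 0.20673 / 0.018711 = 11.0486
[A]2/[A]1 = 0.236 / 0.071 = 3.3239
n = ln(11.0486) / ln(3.3239) = 2.0
Nearest integer order:

2


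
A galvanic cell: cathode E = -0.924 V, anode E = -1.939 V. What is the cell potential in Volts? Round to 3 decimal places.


Standard cell potential: E_cell = E_cathode - E_anode.
E_cell = -0.924 - (-1.939)
E_cell = 1.015 V, rounded to 3 dp:

1.015 V


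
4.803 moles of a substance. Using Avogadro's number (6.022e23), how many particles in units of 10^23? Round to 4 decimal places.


N = n * NA, then divide by 1e23 for the requested units.
N / 1e23 = n * 6.022
N / 1e23 = 4.803 * 6.022
N / 1e23 = 28.923666, rounded to 4 dp:

28.9237


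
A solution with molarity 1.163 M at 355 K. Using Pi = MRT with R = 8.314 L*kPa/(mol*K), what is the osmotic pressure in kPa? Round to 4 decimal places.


Osmotic pressure (van't Hoff): Pi = M*R*T.
RT = 8.314 * 355 = 2951.47
Pi = 1.163 * 2951.47
Pi = 3432.55961 kPa, rounded to 4 dp:

3432.5596 kPa


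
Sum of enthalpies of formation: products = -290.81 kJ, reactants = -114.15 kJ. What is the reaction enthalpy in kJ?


dH_rxn = sum(dH_f products) - sum(dH_f reactants)
dH_rxn = -290.81 - (-114.15)
dH_rxn = -176.66 kJ:

-176.66 kJ


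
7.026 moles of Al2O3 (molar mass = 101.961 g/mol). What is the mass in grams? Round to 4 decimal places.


mass = n * M
mass = 7.026 * 101.961
mass = 716.377986 g, rounded to 4 dp:

716.3780 g


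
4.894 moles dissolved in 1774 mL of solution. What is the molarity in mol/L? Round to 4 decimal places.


Convert volume to liters: V_L = V_mL / 1000.
V_L = 1774 / 1000 = 1.774 L
M = n / V_L = 4.894 / 1.774
M = 2.75873732 mol/L, rounded to 4 dp:

2.7587 mol/L


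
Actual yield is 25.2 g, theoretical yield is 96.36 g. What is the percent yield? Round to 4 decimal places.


% yield = 100 * actual / theoretical
% yield = 100 * 25.2 / 96.36
% yield = 26.15193026 %, rounded to 4 dp:

26.1519 %


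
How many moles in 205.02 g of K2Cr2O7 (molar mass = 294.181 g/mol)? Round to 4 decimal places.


n = mass / M
n = 205.02 / 294.181
n = 0.69691788 mol, rounded to 4 dp:

0.6969 mol


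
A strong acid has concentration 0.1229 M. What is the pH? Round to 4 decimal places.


A strong acid dissociates completely, so [H+] equals the given concentration.
pH = -log10([H+]) = -log10(0.1229)
pH = 0.91044812, rounded to 4 dp:

0.9104


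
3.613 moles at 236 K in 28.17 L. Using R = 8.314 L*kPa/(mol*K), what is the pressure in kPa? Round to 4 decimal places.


PV = nRT, solve for P = nRT / V.
nRT = 3.613 * 8.314 * 236 = 7089.0818
P = 7089.0818 / 28.17
P = 251.65359602 kPa, rounded to 4 dp:

251.6536 kPa


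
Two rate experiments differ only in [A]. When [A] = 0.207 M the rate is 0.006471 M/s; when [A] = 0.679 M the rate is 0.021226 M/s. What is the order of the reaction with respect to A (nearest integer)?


Rate is proportional to [A]^n, so rate2/rate1 = ([A]2/[A]1)^n. Take logs to solve for n.
rate2/rate1 = 0.021226 / 0.006471 = 3.2802
[A]2/[A]1 = 0.679 / 0.207 = 3.2802
n = ln(3.2802) / ln(3.2802) = 1.0
Nearest integer order:

1


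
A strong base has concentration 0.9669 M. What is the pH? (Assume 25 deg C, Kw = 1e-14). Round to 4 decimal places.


A strong base dissociates completely, so [OH-] equals the given concentration.
pOH = -log10([OH-]) = -log10(0.9669) = 0.014618
pH = 14 - pOH = 14 - 0.014618
pH = 13.985382, rounded to 4 dp:

13.9854


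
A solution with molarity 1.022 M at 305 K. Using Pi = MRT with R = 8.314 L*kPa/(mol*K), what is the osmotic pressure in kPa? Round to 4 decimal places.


Osmotic pressure (van't Hoff): Pi = M*R*T.
RT = 8.314 * 305 = 2535.77
Pi = 1.022 * 2535.77
Pi = 2591.55694 kPa, rounded to 4 dp:

2591.5569 kPa


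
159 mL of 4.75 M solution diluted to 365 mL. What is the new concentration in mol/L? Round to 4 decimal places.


Dilution: M1*V1 = M2*V2, solve for M2.
M2 = M1*V1 / V2
M2 = 4.75 * 159 / 365
M2 = 755.25 / 365
M2 = 2.06917808 mol/L, rounded to 4 dp:

2.0692 mol/L


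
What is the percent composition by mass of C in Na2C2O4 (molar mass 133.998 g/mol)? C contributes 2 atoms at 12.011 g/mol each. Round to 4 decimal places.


pct = 100 * (n_elem * M_elem) / M_total
mass_contribution = 2 * 12.011 = 24.022 g/mol
pct = 100 * 24.022 / 133.998
pct = 17.92713324 %, rounded to 4 dp:

17.9271 %


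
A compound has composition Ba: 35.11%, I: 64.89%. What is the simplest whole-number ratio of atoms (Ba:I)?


Assume 100 g of compound, divide each mass% by atomic mass to get moles, then normalize by the smallest to get a raw atom ratio.
Moles per 100 g: Ba: 35.11/137.327 = 0.2557, I: 64.89/126.904 = 0.5113
Raw ratio (divide by min = 0.2557): Ba: 1.0, I: 2.0
Multiply by 1 to clear fractions: Ba: 1.0 ~= 1, I: 2.0 ~= 2
Reduce by GCD to get the simplest whole-number ratio:

1:2


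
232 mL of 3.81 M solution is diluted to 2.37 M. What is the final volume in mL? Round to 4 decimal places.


Dilution: M1*V1 = M2*V2, solve for V2.
V2 = M1*V1 / M2
V2 = 3.81 * 232 / 2.37
V2 = 883.92 / 2.37
V2 = 372.96202532 mL, rounded to 4 dp:

372.9620 mL


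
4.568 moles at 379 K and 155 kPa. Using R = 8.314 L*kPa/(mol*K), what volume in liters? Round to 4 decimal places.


PV = nRT, solve for V = nRT / P.
nRT = 4.568 * 8.314 * 379 = 14393.7954
V = 14393.7954 / 155
V = 92.86319613 L, rounded to 4 dp:

92.8632 L


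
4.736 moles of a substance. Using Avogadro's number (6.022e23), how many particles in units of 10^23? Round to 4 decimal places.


N = n * NA, then divide by 1e23 for the requested units.
N / 1e23 = n * 6.022
N / 1e23 = 4.736 * 6.022
N / 1e23 = 28.520192, rounded to 4 dp:

28.5202


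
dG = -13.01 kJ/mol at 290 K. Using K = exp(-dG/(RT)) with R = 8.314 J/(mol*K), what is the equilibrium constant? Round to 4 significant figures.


dG is in kJ/mol; multiply by 1000 to match R in J/(mol*K).
RT = 8.314 * 290 = 2411.06 J/mol
exponent = -dG*1000 / (RT) = -(-13.01*1000) / 2411.06 = 5.39596692
K = exp(5.39596692)
K = 220.51526, rounded to 4 significant figures:

220.5


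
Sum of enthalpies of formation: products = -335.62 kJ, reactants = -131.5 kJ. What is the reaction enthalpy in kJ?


dH_rxn = sum(dH_f products) - sum(dH_f reactants)
dH_rxn = -335.62 - (-131.5)
dH_rxn = -204.12 kJ:

-204.12 kJ


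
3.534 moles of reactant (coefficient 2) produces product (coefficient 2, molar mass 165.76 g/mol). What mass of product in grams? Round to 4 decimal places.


Use the coefficient ratio to convert reactant moles to product moles, then multiply by the product's molar mass.
moles_P = moles_R * (coeff_P / coeff_R) = 3.534 * (2/2) = 3.534
mass_P = moles_P * M_P = 3.534 * 165.76
mass_P = 585.79584 g, rounded to 4 dp:

585.7958 g


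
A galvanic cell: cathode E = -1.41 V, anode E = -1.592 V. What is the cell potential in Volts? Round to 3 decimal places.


Standard cell potential: E_cell = E_cathode - E_anode.
E_cell = -1.41 - (-1.592)
E_cell = 0.182 V, rounded to 3 dp:

0.182 V


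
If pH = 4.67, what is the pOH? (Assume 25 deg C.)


At 25 deg C, pH + pOH = 14.
pOH = 14 - pH = 14 - 4.67
pOH = 9.33:

9.33


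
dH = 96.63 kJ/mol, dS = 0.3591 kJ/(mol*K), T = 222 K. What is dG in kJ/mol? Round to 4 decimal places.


Gibbs: dG = dH - T*dS (consistent units, dS already in kJ/(mol*K)).
T*dS = 222 * 0.3591 = 79.7202
dG = 96.63 - (79.7202)
dG = 16.9098 kJ/mol, rounded to 4 dp:

16.9098 kJ/mol


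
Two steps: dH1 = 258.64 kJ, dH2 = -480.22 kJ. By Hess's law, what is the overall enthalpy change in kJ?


Hess's law: enthalpy is a state function, so add the step enthalpies.
dH_total = dH1 + dH2 = 258.64 + (-480.22)
dH_total = -221.58 kJ:

-221.58 kJ


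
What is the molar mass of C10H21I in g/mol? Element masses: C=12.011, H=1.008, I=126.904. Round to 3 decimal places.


M = sum(count * atomic_mass) over atoms.
M = 10*12.011 + 21*1.008 + 1*126.904
M = 120.11 + 21.168 + 126.904
M = 268.182 g/mol, rounded to 3 dp:

268.182 g/mol


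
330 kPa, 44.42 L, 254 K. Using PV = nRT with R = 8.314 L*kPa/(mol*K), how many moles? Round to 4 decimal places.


PV = nRT, solve for n = PV / (RT).
PV = 330 * 44.42 = 14658.6
RT = 8.314 * 254 = 2111.756
n = 14658.6 / 2111.756
n = 6.94142695 mol, rounded to 4 dp:

6.9414 mol


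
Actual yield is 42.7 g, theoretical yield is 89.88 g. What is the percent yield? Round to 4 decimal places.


% yield = 100 * actual / theoretical
% yield = 100 * 42.7 / 89.88
% yield = 47.50778816 %, rounded to 4 dp:

47.5078 %


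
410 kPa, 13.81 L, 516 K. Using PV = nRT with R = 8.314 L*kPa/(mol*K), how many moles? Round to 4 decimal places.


PV = nRT, solve for n = PV / (RT).
PV = 410 * 13.81 = 5662.1
RT = 8.314 * 516 = 4290.024
n = 5662.1 / 4290.024
n = 1.31982945 mol, rounded to 4 dp:

1.3198 mol


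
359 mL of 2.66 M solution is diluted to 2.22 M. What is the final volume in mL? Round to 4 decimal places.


Dilution: M1*V1 = M2*V2, solve for V2.
V2 = M1*V1 / M2
V2 = 2.66 * 359 / 2.22
V2 = 954.94 / 2.22
V2 = 430.15315315 mL, rounded to 4 dp:

430.1532 mL


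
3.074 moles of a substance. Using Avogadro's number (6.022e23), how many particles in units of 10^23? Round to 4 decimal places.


N = n * NA, then divide by 1e23 for the requested units.
N / 1e23 = n * 6.022
N / 1e23 = 3.074 * 6.022
N / 1e23 = 18.511628, rounded to 4 dp:

18.5116


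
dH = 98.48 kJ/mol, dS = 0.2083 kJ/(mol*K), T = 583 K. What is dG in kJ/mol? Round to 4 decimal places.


Gibbs: dG = dH - T*dS (consistent units, dS already in kJ/(mol*K)).
T*dS = 583 * 0.2083 = 121.4389
dG = 98.48 - (121.4389)
dG = -22.9589 kJ/mol, rounded to 4 dp:

-22.9589 kJ/mol


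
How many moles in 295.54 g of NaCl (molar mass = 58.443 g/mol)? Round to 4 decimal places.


n = mass / M
n = 295.54 / 58.443
n = 5.05689304 mol, rounded to 4 dp:

5.0569 mol


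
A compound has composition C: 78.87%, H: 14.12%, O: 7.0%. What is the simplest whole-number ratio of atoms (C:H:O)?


Assume 100 g of compound, divide each mass% by atomic mass to get moles, then normalize by the smallest to get a raw atom ratio.
Moles per 100 g: C: 78.87/12.011 = 6.5665, H: 14.12/1.008 = 14.0079, O: 7.0/15.999 = 0.4375
Raw ratio (divide by min = 0.4375): C: 15.008, H: 32.016, O: 1.0
Multiply by 1 to clear fractions: C: 15.008 ~= 15, H: 32.016 ~= 32, O: 1.0 ~= 1
Reduce by GCD to get the simplest whole-number ratio:

15:32:1


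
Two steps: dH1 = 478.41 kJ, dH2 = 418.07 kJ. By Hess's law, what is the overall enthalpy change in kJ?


Hess's law: enthalpy is a state function, so add the step enthalpies.
dH_total = dH1 + dH2 = 478.41 + (418.07)
dH_total = 896.48 kJ:

896.48 kJ


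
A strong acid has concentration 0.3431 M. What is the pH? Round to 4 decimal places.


A strong acid dissociates completely, so [H+] equals the given concentration.
pH = -log10([H+]) = -log10(0.3431)
pH = 0.46457928, rounded to 4 dp:

0.4646


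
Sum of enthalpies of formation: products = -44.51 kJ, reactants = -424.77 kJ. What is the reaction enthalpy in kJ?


dH_rxn = sum(dH_f products) - sum(dH_f reactants)
dH_rxn = -44.51 - (-424.77)
dH_rxn = 380.26 kJ:

380.26 kJ


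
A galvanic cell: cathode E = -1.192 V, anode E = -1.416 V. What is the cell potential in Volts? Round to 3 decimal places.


Standard cell potential: E_cell = E_cathode - E_anode.
E_cell = -1.192 - (-1.416)
E_cell = 0.224 V, rounded to 3 dp:

0.224 V


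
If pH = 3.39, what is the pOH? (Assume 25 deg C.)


At 25 deg C, pH + pOH = 14.
pOH = 14 - pH = 14 - 3.39
pOH = 10.61:

10.61


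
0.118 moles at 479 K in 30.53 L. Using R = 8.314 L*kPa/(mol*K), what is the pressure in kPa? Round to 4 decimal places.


PV = nRT, solve for P = nRT / V.
nRT = 0.118 * 8.314 * 479 = 469.9239
P = 469.9239 / 30.53
P = 15.39220111 kPa, rounded to 4 dp:

15.3922 kPa


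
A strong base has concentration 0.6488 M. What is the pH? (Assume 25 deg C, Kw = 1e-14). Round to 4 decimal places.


A strong base dissociates completely, so [OH-] equals the given concentration.
pOH = -log10([OH-]) = -log10(0.6488) = 0.187889
pH = 14 - pOH = 14 - 0.187889
pH = 13.812111, rounded to 4 dp:

13.8121


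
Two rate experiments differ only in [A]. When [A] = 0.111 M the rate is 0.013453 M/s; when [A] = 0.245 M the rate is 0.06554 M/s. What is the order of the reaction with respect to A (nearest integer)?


Rate is proportional to [A]^n, so rate2/rate1 = ([A]2/[A]1)^n. Take logs to solve for n.
rate2/rate1 = 0.06554 / 0.013453 = 4.8718
[A]2/[A]1 = 0.245 / 0.111 = 2.2072
n = ln(4.8718) / ln(2.2072) = 2.0
Nearest integer order:

2


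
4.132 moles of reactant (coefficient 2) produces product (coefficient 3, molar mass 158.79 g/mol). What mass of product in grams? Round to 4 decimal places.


Use the coefficient ratio to convert reactant moles to product moles, then multiply by the product's molar mass.
moles_P = moles_R * (coeff_P / coeff_R) = 4.132 * (3/2) = 6.198
mass_P = moles_P * M_P = 6.198 * 158.79
mass_P = 984.18042 g, rounded to 4 dp:

984.1804 g


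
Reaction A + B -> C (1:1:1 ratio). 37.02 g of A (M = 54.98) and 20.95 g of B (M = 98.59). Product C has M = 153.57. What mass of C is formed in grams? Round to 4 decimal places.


Find moles of each reactant; the smaller value is the limiting reagent in a 1:1:1 reaction, so moles_C equals moles of the limiter.
n_A = mass_A / M_A = 37.02 / 54.98 = 0.673336 mol
n_B = mass_B / M_B = 20.95 / 98.59 = 0.212496 mol
Limiting reagent: B (smaller), n_limiting = 0.212496 mol
mass_C = n_limiting * M_C = 0.212496 * 153.57
mass_C = 32.63301072 g, rounded to 4 dp:

32.6330 g


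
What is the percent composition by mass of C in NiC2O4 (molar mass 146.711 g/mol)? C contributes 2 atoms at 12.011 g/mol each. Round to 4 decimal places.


pct = 100 * (n_elem * M_elem) / M_total
mass_contribution = 2 * 12.011 = 24.022 g/mol
pct = 100 * 24.022 / 146.711
pct = 16.37368704 %, rounded to 4 dp:

16.3737 %


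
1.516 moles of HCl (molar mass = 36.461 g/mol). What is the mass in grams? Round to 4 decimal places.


mass = n * M
mass = 1.516 * 36.461
mass = 55.274876 g, rounded to 4 dp:

55.2749 g


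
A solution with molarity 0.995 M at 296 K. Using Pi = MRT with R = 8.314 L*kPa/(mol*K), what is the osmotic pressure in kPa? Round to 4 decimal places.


Osmotic pressure (van't Hoff): Pi = M*R*T.
RT = 8.314 * 296 = 2460.944
Pi = 0.995 * 2460.944
Pi = 2448.63928 kPa, rounded to 4 dp:

2448.6393 kPa


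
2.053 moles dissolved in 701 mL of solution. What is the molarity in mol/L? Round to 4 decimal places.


Convert volume to liters: V_L = V_mL / 1000.
V_L = 701 / 1000 = 0.701 L
M = n / V_L = 2.053 / 0.701
M = 2.92867332 mol/L, rounded to 4 dp:

2.9287 mol/L


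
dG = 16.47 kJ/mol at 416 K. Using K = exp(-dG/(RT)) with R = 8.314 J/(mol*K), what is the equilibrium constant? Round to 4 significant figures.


dG is in kJ/mol; multiply by 1000 to match R in J/(mol*K).
RT = 8.314 * 416 = 3458.624 J/mol
exponent = -dG*1000 / (RT) = -(16.47*1000) / 3458.624 = -4.7620094
K = exp(-4.7620094)
K = 0.0085484149, rounded to 4 significant figures:

0.008548


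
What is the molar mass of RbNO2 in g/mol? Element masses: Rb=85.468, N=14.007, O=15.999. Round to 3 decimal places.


M = sum(count * atomic_mass) over atoms.
M = 1*85.468 + 1*14.007 + 2*15.999
M = 85.468 + 14.007 + 31.998
M = 131.473 g/mol, rounded to 3 dp:

131.473 g/mol


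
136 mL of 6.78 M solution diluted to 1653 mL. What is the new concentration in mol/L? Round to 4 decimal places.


Dilution: M1*V1 = M2*V2, solve for M2.
M2 = M1*V1 / V2
M2 = 6.78 * 136 / 1653
M2 = 922.08 / 1653
M2 = 0.55782214 mol/L, rounded to 4 dp:

0.5578 mol/L


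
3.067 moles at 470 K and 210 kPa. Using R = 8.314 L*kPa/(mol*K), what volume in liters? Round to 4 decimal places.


PV = nRT, solve for V = nRT / P.
nRT = 3.067 * 8.314 * 470 = 11984.5479
V = 11984.5479 / 210
V = 57.06927571 L, rounded to 4 dp:

57.0693 L


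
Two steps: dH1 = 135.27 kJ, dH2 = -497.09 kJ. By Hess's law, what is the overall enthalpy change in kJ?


Hess's law: enthalpy is a state function, so add the step enthalpies.
dH_total = dH1 + dH2 = 135.27 + (-497.09)
dH_total = -361.82 kJ:

-361.82 kJ


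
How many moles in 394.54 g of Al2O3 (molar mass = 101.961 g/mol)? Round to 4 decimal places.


n = mass / M
n = 394.54 / 101.961
n = 3.86951874 mol, rounded to 4 dp:

3.8695 mol


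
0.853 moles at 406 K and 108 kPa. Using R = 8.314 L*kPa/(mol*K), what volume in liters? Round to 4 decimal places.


PV = nRT, solve for V = nRT / P.
nRT = 0.853 * 8.314 * 406 = 2879.2879
V = 2879.2879 / 108
V = 26.66007315 L, rounded to 4 dp:

26.6601 L


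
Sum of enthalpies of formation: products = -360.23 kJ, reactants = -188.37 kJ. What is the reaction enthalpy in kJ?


dH_rxn = sum(dH_f products) - sum(dH_f reactants)
dH_rxn = -360.23 - (-188.37)
dH_rxn = -171.86 kJ:

-171.86 kJ


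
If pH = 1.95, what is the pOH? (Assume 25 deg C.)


At 25 deg C, pH + pOH = 14.
pOH = 14 - pH = 14 - 1.95
pOH = 12.05:

12.05


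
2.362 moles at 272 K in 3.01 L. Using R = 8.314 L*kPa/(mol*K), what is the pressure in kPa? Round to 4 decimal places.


PV = nRT, solve for P = nRT / V.
nRT = 2.362 * 8.314 * 272 = 5341.4457
P = 5341.4457 / 3.01
P = 1774.56667774 kPa, rounded to 4 dp:

1774.5667 kPa


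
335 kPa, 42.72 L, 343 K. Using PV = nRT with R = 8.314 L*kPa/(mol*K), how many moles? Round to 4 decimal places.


PV = nRT, solve for n = PV / (RT).
PV = 335 * 42.72 = 14311.2
RT = 8.314 * 343 = 2851.702
n = 14311.2 / 2851.702
n = 5.01847669 mol, rounded to 4 dp:

5.0185 mol


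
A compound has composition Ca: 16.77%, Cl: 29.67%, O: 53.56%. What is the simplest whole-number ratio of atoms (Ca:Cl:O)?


Assume 100 g of compound, divide each mass% by atomic mass to get moles, then normalize by the smallest to get a raw atom ratio.
Moles per 100 g: Ca: 16.77/40.078 = 0.4184, Cl: 29.67/35.453 = 0.8369, O: 53.56/15.999 = 3.3477
Raw ratio (divide by min = 0.4184): Ca: 1.0, Cl: 2.0, O: 8.001
Multiply by 1 to clear fractions: Ca: 1.0 ~= 1, Cl: 2.0 ~= 2, O: 8.001 ~= 8
Reduce by GCD to get the simplest whole-number ratio:

1:2:8


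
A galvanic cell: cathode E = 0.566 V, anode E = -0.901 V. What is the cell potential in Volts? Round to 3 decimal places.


Standard cell potential: E_cell = E_cathode - E_anode.
E_cell = 0.566 - (-0.901)
E_cell = 1.467 V, rounded to 3 dp:

1.467 V


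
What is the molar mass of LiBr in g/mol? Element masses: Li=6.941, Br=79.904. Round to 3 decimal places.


M = sum(count * atomic_mass) over atoms.
M = 1*6.941 + 1*79.904
M = 6.941 + 79.904
M = 86.845 g/mol, rounded to 3 dp:

86.845 g/mol


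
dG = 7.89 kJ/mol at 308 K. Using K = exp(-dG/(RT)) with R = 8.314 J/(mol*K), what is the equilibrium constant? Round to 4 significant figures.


dG is in kJ/mol; multiply by 1000 to match R in J/(mol*K).
RT = 8.314 * 308 = 2560.712 J/mol
exponent = -dG*1000 / (RT) = -(7.89*1000) / 2560.712 = -3.0811743
K = exp(-3.0811743)
K = 0.045905318, rounded to 4 significant figures:

0.04591
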